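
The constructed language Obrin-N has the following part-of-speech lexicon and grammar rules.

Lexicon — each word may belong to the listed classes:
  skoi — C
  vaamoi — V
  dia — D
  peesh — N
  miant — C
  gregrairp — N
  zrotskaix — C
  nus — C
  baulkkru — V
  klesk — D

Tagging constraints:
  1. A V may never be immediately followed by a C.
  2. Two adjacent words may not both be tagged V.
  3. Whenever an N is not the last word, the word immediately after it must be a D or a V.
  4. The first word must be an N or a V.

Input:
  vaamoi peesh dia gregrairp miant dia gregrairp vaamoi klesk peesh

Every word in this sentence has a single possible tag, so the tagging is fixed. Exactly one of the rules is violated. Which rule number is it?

Fixed tagging: V N D N C D N V D N.
Applying the rules: R1 holds, R2 holds, R3 violated, R4 holds.
Only rule 3 fails.

3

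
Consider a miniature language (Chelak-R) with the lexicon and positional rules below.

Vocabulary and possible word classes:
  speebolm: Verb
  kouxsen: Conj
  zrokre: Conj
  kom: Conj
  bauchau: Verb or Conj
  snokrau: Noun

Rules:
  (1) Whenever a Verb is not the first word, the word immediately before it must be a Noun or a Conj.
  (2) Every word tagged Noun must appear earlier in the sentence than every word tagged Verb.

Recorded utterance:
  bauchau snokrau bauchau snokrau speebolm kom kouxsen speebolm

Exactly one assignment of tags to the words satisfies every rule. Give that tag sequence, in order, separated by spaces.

Conj Noun Conj Noun Verb Conj Conj Verb

Candidates per position — 1:bauchau {Verb,Conj}; 2:snokrau {Noun}; 3:bauchau {Verb,Conj}; 4:snokrau {Noun}; 5:speebolm {Verb}; 6:kom {Conj}; 7:kouxsen {Conj}; 8:speebolm {Verb}.
Word 1 cannot be Verb — rule 2 would then fail for every completion. It is Conj.
Word 3 cannot be Verb — rule 2 would then fail for every completion. It is Conj.
That leaves exactly one tagging: Conj Noun Conj Noun Verb Conj Conj Verb.
Checking: rule 1 ✓; rule 2 ✓.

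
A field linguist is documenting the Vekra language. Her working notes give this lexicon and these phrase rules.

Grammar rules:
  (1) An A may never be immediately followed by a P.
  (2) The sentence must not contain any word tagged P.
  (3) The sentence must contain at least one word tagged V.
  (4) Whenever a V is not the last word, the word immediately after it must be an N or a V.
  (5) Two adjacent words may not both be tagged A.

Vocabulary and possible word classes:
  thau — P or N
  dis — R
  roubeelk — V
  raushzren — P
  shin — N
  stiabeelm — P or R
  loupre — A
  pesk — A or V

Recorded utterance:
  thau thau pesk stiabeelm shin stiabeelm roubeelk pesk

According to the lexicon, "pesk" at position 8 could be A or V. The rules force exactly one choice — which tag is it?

Candidates per position — 1:thau {P,N}; 2:thau {P,N}; 3:pesk {A,V}; 4:stiabeelm {P,R}; 5:shin {N}; 6:stiabeelm {P,R}; 7:roubeelk {V}; 8:pesk {A,V}.
Position 1: tagging it P would leave rule 2 unsatisfiable, so it must be N.
Position 2: tagging it P would leave rule 2 unsatisfiable, so it must be N.
Position 3: tagging it V would leave rule 4 unsatisfiable, so it must be A.
Position 4: tagging it P would leave rule 1 unsatisfiable, so it must be R.
Position 6: tagging it P would leave rule 2 unsatisfiable, so it must be R.
Position 8: tagging it A would leave rule 4 unsatisfiable, so it must be V.
The unique satisfying tagging is: N N A R N R V V.
Check: rule 1 holds; rule 2 holds; rule 3 holds; rule 4 holds; rule 5 holds.

V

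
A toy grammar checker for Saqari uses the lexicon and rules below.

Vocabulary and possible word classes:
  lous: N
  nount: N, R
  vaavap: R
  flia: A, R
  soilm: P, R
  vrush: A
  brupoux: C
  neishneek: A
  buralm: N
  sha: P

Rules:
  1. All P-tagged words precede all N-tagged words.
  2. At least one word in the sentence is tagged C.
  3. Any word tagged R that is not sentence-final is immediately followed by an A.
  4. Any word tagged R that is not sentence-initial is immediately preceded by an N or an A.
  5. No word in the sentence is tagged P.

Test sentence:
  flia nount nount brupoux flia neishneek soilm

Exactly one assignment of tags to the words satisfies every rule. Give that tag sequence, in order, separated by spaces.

A N N C A A R

Candidates per position — 1:flia {A,R}; 2:nount {N,R}; 3:nount {N,R}; 4:brupoux {C}; 5:flia {A,R}; 6:neishneek {A}; 7:soilm {P,R}.
Position 1: R is ruled out by rule 3; that leaves A.
Position 2: R is ruled out by rule 3; that leaves N.
Position 3: R is ruled out by rule 3; that leaves N.
Position 5: R is ruled out by rule 4; that leaves A.
Position 7: P is ruled out by rule 1; that leaves R.
That leaves exactly one tagging: A N N C A A R.
Check: rule 1 holds; rule 2 holds; rule 3 holds; rule 4 holds; rule 5 holds.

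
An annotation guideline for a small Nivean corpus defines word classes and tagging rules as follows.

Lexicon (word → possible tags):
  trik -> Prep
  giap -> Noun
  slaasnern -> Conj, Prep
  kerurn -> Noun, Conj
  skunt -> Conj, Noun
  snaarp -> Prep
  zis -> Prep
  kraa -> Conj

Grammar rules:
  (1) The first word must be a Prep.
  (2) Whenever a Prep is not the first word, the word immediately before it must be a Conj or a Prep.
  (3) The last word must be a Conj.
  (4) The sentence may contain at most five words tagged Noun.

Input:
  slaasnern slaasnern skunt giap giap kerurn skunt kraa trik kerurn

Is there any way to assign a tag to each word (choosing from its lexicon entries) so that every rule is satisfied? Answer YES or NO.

YES

Candidates per position — 1:slaasnern {Conj,Prep}; 2:slaasnern {Conj,Prep}; 3:skunt {Conj,Noun}; 4:giap {Noun}; 5:giap {Noun}; 6:kerurn {Noun,Conj}; 7:skunt {Conj,Noun}; 8:kraa {Conj}; 9:trik {Prep}; 10:kerurn {Noun,Conj}.
One satisfying assignment: Prep Prep Conj Noun Noun Noun Conj Conj Prep Conj.
Checking: rule 1 holds; rule 2 holds; rule 3 holds; rule 4 holds.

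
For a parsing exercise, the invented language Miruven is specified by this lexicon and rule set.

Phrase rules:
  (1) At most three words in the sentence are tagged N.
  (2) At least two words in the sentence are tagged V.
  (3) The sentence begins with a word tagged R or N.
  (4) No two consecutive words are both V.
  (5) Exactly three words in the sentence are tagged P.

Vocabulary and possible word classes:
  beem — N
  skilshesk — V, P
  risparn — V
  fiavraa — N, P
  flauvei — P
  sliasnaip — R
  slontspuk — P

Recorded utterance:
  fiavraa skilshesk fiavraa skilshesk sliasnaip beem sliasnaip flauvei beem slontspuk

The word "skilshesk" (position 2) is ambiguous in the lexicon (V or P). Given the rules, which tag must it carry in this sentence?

Candidates per position — 1:fiavraa {N,P}; 2:skilshesk {V,P}; 3:fiavraa {N,P}; 4:skilshesk {V,P}; 5:sliasnaip {R}; 6:beem {N}; 7:sliasnaip {R}; 8:flauvei {P}; 9:beem {N}; 10:slontspuk {P}.
Position 1: P is ruled out by rule 3; that leaves N.
Position 2: P is ruled out by rule 2; that leaves V.
Position 3: N is ruled out by rule 1; that leaves P.
Position 4: P is ruled out by rule 2; that leaves V.
So the tagging must be: N V P V R N R P N P.
Check: rule 1 holds; rule 2 holds; rule 3 holds; rule 4 holds; rule 5 holds.

V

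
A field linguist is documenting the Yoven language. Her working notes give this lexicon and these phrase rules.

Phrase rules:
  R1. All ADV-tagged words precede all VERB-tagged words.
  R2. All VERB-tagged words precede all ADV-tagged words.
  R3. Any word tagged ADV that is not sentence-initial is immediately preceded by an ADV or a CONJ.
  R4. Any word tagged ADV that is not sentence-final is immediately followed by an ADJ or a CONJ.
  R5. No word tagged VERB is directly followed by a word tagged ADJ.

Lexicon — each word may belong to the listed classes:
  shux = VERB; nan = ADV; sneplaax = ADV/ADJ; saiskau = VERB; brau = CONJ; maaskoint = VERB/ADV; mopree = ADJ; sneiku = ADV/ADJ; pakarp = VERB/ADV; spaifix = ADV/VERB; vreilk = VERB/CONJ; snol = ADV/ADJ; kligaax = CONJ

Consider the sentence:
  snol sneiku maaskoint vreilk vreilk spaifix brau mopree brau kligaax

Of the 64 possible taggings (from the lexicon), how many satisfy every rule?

4

Candidates per position — 1:snol {ADV,ADJ}; 2:sneiku {ADV,ADJ}; 3:maaskoint {VERB,ADV}; 4:vreilk {VERB,CONJ}; 5:vreilk {VERB,CONJ}; 6:spaifix {ADV,VERB}; 7:brau {CONJ}; 8:mopree {ADJ}; 9:brau {CONJ}; 10:kligaax {CONJ}.
There are 64 candidate sequences in total.
The sequences that satisfy every rule: ADJ ADJ VERB VERB VERB VERB CONJ ADJ CONJ CONJ; ADJ ADJ VERB VERB CONJ VERB CONJ ADJ CONJ CONJ; ADJ ADJ VERB CONJ VERB VERB CONJ ADJ CONJ CONJ; ADJ ADJ VERB CONJ CONJ VERB CONJ ADJ CONJ CONJ.
Count = 4.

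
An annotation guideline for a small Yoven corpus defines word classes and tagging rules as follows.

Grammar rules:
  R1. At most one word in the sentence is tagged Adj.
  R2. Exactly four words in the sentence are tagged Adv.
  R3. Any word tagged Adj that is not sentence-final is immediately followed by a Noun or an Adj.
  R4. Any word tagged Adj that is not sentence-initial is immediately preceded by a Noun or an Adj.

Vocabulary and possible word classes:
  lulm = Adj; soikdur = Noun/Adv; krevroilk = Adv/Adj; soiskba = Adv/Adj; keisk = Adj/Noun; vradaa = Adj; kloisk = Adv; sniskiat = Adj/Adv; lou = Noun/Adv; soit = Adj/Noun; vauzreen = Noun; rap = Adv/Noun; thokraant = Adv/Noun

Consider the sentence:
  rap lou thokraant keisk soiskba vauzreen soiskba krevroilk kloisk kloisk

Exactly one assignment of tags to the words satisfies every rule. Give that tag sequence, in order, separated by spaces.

Candidates per position — 1:rap {Adv,Noun}; 2:lou {Noun,Adv}; 3:thokraant {Adv,Noun}; 4:keisk {Adj,Noun}; 5:soiskba {Adv,Adj}; 6:vauzreen {Noun}; 7:soiskba {Adv,Adj}; 8:krevroilk {Adv,Adj}; 9:kloisk {Adv}; 10:kloisk {Adv}.
If word 7 were Adj, no tagging could satisfy rule 3; so word 7 is Adv.
If word 8 were Adj, no tagging could satisfy rule 3; so word 8 is Adv.
If word 1 were Adv, no tagging could satisfy rule 2; so word 1 is Noun.
If word 2 were Adv, no tagging could satisfy rule 2; so word 2 is Noun.
If word 3 were Adv, no tagging could satisfy rule 2; so word 3 is Noun.
If word 5 were Adv, no tagging could satisfy rule 2; so word 5 is Adj.
If word 4 were Adj, no tagging could satisfy rule 1; so word 4 is Noun.
So the tagging must be: Noun Noun Noun Noun Adj Noun Adv Adv Adv Adv.
Verifying each rule — rule 1 ✓; rule 2 ✓; rule 3 ✓; rule 4 ✓.

Noun Noun Noun Noun Adj Noun Adv Adv Adv Adv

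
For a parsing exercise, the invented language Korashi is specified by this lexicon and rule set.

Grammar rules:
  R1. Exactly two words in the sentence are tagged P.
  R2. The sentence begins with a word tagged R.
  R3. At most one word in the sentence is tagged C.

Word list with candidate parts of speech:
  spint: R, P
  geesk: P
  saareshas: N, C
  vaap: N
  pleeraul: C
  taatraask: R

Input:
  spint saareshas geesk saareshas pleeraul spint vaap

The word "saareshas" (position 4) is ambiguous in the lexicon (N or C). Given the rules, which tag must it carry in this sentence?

N

Candidates per position — 1:spint {R,P}; 2:saareshas {N,C}; 3:geesk {P}; 4:saareshas {N,C}; 5:pleeraul {C}; 6:spint {R,P}; 7:vaap {N}.
Word 1 cannot be P — rule 2 would then fail for every completion. It is R.
Word 2 cannot be C — rule 3 would then fail for every completion. It is N.
Word 4 cannot be C — rule 3 would then fail for every completion. It is N.
Word 6 cannot be R — rule 1 would then fail for every completion. It is P.
The only consistent sequence is: R N P N C P N.
Check: rule 1 holds; rule 2 holds; rule 3 holds.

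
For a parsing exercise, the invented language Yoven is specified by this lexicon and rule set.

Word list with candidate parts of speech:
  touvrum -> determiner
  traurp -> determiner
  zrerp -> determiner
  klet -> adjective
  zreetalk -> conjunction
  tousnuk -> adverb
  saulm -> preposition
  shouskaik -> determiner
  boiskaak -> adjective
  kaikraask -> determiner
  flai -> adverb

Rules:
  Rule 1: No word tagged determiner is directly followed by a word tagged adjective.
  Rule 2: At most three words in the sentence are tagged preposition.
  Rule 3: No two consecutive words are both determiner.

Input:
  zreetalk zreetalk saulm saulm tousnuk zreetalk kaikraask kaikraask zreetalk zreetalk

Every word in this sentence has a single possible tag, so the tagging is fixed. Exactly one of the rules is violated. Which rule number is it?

3

Fixed tagging: conjunction conjunction preposition preposition adverb conjunction determiner determiner conjunction conjunction.
Rule check: R1 ok, R2 ok, R3 fails.
Only rule 3 fails.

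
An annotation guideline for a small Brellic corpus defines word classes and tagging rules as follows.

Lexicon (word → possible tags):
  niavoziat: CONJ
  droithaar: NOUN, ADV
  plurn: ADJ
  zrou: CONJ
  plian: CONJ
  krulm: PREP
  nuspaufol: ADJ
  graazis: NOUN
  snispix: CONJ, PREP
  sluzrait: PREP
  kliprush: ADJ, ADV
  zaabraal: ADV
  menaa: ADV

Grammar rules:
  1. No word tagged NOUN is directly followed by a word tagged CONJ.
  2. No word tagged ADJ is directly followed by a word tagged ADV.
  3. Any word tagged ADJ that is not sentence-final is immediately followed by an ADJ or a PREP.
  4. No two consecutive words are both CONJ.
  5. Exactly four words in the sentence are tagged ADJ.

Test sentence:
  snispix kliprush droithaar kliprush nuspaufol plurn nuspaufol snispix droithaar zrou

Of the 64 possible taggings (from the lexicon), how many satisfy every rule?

4

Candidates per position — 1:snispix {CONJ,PREP}; 2:kliprush {ADJ,ADV}; 3:droithaar {NOUN,ADV}; 4:kliprush {ADJ,ADV}; 5:nuspaufol {ADJ}; 6:plurn {ADJ}; 7:nuspaufol {ADJ}; 8:snispix {CONJ,PREP}; 9:droithaar {NOUN,ADV}; 10:zrou {CONJ}.
There are 64 candidate sequences in total.
The sequences that satisfy every rule: CONJ ADV NOUN ADJ ADJ ADJ ADJ PREP ADV CONJ; CONJ ADV ADV ADJ ADJ ADJ ADJ PREP ADV CONJ; PREP ADV NOUN ADJ ADJ ADJ ADJ PREP ADV CONJ; PREP ADV ADV ADJ ADJ ADJ ADJ PREP ADV CONJ.
Count = 4.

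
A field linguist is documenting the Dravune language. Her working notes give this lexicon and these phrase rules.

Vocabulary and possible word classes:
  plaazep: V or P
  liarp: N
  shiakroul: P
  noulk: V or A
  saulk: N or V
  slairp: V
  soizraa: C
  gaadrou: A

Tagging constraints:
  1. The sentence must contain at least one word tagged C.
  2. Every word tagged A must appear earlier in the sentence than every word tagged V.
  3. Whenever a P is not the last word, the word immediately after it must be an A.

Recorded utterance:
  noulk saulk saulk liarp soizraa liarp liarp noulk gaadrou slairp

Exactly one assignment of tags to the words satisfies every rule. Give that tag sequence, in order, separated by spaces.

A N N N C N N A A V

Candidates per position — 1:noulk {V,A}; 2:saulk {N,V}; 3:saulk {N,V}; 4:liarp {N}; 5:soizraa {C}; 6:liarp {N}; 7:liarp {N}; 8:noulk {V,A}; 9:gaadrou {A}; 10:slairp {V}.
Position 1: tagging it V would leave rule 2 unsatisfiable, so it must be A.
Position 2: tagging it V would leave rule 2 unsatisfiable, so it must be N.
Position 3: tagging it V would leave rule 2 unsatisfiable, so it must be N.
Position 8: tagging it V would leave rule 2 unsatisfiable, so it must be A.
That leaves exactly one tagging: A N N N C N N A A V.
Check: rule 1 satisfied; rule 2 satisfied; rule 3 satisfied.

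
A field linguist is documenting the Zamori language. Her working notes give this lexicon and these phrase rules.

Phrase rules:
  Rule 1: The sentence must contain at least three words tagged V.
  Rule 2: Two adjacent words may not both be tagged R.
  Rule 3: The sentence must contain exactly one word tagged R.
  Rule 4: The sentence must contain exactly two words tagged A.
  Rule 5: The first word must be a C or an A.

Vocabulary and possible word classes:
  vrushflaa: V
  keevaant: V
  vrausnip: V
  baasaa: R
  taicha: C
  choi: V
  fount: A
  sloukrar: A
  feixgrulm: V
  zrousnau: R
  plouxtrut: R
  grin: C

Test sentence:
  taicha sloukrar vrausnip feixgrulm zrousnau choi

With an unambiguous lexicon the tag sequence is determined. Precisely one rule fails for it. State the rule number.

4

Fixed tagging: C A V V R V.
Checking each rule: R1 ok, R2 ok, R3 ok, R4 fails, R5 ok.
Only rule 4 fails.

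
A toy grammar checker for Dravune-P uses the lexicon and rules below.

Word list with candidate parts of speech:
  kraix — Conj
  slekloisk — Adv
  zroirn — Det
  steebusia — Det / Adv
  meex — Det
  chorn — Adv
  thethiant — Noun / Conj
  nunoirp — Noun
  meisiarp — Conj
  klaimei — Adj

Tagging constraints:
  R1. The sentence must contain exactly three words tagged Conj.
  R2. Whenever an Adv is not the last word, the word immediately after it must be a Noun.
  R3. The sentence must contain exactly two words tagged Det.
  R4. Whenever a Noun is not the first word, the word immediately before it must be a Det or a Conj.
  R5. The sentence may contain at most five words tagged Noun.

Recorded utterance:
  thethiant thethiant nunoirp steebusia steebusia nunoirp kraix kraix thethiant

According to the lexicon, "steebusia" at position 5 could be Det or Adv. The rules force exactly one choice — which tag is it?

Candidates per position — 1:thethiant {Noun,Conj}; 2:thethiant {Noun,Conj}; 3:nunoirp {Noun}; 4:steebusia {Det,Adv}; 5:steebusia {Det,Adv}; 6:nunoirp {Noun}; 7:kraix {Conj}; 8:kraix {Conj}; 9:thethiant {Noun,Conj}.
Position 2: tagging it Noun would leave rule 4 unsatisfiable, so it must be Conj.
Position 4: tagging it Adv would leave rule 2 unsatisfiable, so it must be Det.
Position 5: tagging it Adv would leave rule 3 unsatisfiable, so it must be Det.
Position 9: tagging it Conj would leave rule 1 unsatisfiable, so it must be Noun.
Position 1: tagging it Conj would leave rule 1 unsatisfiable, so it must be Noun.
So the tagging must be: Noun Conj Noun Det Det Noun Conj Conj Noun.
Rule-by-rule: rule 1 ✓; rule 2 ✓; rule 3 ✓; rule 4 ✓; rule 5 ✓.

Det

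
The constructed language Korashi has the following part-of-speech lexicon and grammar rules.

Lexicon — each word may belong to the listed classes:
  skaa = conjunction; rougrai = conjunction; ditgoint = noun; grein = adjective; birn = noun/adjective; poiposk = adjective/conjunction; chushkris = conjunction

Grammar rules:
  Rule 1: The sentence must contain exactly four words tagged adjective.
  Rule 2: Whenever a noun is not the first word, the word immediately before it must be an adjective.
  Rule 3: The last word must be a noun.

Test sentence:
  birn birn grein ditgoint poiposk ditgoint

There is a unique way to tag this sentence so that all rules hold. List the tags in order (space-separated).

adjective adjective adjective noun adjective noun

Candidates per position — 1:birn {noun,adjective}; 2:birn {noun,adjective}; 3:grein {adjective}; 4:ditgoint {noun}; 5:poiposk {adjective,conjunction}; 6:ditgoint {noun}.
Position 1: tagging it noun would leave rule 1 unsatisfiable, so it must be adjective.
Position 2: tagging it noun would leave rule 1 unsatisfiable, so it must be adjective.
Position 5: tagging it conjunction would leave rule 1 unsatisfiable, so it must be adjective.
The unique satisfying tagging is: adjective adjective adjective noun adjective noun.
Rule-by-rule: rule 1 ok; rule 2 ok; rule 3 ok.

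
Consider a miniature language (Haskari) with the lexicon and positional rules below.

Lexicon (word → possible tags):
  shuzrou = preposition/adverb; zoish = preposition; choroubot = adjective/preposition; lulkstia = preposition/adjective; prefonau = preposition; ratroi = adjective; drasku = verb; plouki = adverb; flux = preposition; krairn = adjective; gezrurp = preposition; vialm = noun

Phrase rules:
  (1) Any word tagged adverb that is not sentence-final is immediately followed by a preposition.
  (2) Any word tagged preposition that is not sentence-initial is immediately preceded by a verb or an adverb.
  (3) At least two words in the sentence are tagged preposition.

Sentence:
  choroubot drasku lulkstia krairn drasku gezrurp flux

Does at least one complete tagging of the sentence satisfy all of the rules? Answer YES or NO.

Candidates per position — 1:choroubot {adjective,preposition}; 2:drasku {verb}; 3:lulkstia {preposition,adjective}; 4:krairn {adjective}; 5:drasku {verb}; 6:gezrurp {preposition}; 7:flux {preposition}.
Rule 2 cannot be satisfied by any choice of tags from the lexicon.
So there is no consistent tagging.

NO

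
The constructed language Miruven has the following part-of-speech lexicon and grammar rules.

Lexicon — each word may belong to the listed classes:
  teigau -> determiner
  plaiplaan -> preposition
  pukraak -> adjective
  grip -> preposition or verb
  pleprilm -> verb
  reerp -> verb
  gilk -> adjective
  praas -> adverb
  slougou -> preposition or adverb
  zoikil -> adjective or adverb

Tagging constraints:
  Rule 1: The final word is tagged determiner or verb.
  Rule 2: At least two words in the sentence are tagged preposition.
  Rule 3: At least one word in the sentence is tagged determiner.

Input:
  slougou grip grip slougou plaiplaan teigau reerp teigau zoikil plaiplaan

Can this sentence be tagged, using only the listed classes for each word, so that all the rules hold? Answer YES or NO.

NO

Candidates per position — 1:slougou {preposition,adverb}; 2:grip {preposition,verb}; 3:grip {preposition,verb}; 4:slougou {preposition,adverb}; 5:plaiplaan {preposition}; 6:teigau {determiner}; 7:reerp {verb}; 8:teigau {determiner}; 9:zoikil {adjective,adverb}; 10:plaiplaan {preposition}.
Rule 1 cannot be satisfied by any choice of tags from the lexicon.
So there is no consistent tagging.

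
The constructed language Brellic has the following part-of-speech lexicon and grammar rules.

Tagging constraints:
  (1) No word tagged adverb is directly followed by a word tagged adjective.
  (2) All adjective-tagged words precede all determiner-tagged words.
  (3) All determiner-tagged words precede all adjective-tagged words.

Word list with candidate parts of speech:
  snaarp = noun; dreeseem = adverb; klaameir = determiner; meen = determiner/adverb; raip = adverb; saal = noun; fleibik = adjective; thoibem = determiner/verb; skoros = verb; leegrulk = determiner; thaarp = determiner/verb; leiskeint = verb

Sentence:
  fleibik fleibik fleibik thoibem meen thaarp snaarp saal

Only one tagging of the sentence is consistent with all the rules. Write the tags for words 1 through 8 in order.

adjective adjective adjective verb adverb verb noun noun

Candidates per position — 1:fleibik {adjective}; 2:fleibik {adjective}; 3:fleibik {adjective}; 4:thoibem {determiner,verb}; 5:meen {determiner,adverb}; 6:thaarp {determiner,verb}; 7:snaarp {noun}; 8:saal {noun}.
Position 4: tagging it determiner would leave rule 3 unsatisfiable, so it must be verb.
Position 5: tagging it determiner would leave rule 3 unsatisfiable, so it must be adverb.
Position 6: tagging it determiner would leave rule 3 unsatisfiable, so it must be verb.
The unique satisfying tagging is: adjective adjective adjective verb adverb verb noun noun.
Verifying each rule — rule 1 ok; rule 2 ok; rule 3 ok.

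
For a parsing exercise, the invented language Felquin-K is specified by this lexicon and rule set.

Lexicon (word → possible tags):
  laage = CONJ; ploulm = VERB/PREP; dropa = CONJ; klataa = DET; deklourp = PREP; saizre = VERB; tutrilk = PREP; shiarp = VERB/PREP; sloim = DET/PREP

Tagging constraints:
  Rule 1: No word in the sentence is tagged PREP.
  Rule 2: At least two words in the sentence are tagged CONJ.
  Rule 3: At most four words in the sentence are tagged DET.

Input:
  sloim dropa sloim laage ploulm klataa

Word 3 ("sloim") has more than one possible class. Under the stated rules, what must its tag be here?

DET

Candidates per position — 1:sloim {DET,PREP}; 2:dropa {CONJ}; 3:sloim {DET,PREP}; 4:laage {CONJ}; 5:ploulm {VERB,PREP}; 6:klataa {DET}.
Position 1: tagging it PREP would leave rule 1 unsatisfiable, so it must be DET.
Position 3: tagging it PREP would leave rule 1 unsatisfiable, so it must be DET.
Position 5: tagging it PREP would leave rule 1 unsatisfiable, so it must be VERB.
The only consistent sequence is: DET CONJ DET CONJ VERB DET.
Verifying each rule — rule 1 ✓; rule 2 ✓; rule 3 ✓.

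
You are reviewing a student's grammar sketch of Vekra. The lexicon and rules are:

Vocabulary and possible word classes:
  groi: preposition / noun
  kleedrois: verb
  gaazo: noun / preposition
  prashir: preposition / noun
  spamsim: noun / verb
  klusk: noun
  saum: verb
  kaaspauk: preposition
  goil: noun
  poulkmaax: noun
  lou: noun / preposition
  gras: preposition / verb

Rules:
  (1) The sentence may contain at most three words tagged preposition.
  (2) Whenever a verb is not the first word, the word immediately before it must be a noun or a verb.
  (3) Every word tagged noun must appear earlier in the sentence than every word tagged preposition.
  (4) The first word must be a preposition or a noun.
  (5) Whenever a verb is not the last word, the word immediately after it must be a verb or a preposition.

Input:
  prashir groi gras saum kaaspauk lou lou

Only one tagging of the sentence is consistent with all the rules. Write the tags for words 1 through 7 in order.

Candidates per position — 1:prashir {preposition,noun}; 2:groi {preposition,noun}; 3:gras {preposition,verb}; 4:saum {verb}; 5:kaaspauk {preposition}; 6:lou {noun,preposition}; 7:lou {noun,preposition}.
Position 2: tagging it preposition would leave rule 2 unsatisfiable, so it must be noun.
Position 3: tagging it preposition would leave rule 2 unsatisfiable, so it must be verb.
Position 6: tagging it noun would leave rule 3 unsatisfiable, so it must be preposition.
Position 7: tagging it noun would leave rule 3 unsatisfiable, so it must be preposition.
Position 1: tagging it preposition would leave rule 1 unsatisfiable, so it must be noun.
The unique satisfying tagging is: noun noun verb verb preposition preposition preposition.
Check: rule 1 holds; rule 2 holds; rule 3 holds; rule 4 holds; rule 5 holds.

noun noun verb verb preposition preposition preposition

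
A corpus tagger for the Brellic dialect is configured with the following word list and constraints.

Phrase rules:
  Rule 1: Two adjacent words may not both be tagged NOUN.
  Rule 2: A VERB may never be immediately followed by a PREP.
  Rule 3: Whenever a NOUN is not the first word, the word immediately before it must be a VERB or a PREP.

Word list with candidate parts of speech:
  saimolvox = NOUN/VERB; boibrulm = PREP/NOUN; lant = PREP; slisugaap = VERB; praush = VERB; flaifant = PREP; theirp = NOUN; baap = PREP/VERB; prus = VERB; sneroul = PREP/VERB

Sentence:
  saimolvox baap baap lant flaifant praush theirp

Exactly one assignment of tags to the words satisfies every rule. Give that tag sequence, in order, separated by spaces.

NOUN PREP PREP PREP PREP VERB NOUN

Candidates per position — 1:saimolvox {NOUN,VERB}; 2:baap {PREP,VERB}; 3:baap {PREP,VERB}; 4:lant {PREP}; 5:flaifant {PREP}; 6:praush {VERB}; 7:theirp {NOUN}.
Position 1: VERB is ruled out by rule 2; that leaves NOUN.
Position 2: VERB is ruled out by rule 2; that leaves PREP.
Position 3: VERB is ruled out by rule 2; that leaves PREP.
That leaves exactly one tagging: NOUN PREP PREP PREP PREP VERB NOUN.
Checking: rule 1 ✓; rule 2 ✓; rule 3 ✓.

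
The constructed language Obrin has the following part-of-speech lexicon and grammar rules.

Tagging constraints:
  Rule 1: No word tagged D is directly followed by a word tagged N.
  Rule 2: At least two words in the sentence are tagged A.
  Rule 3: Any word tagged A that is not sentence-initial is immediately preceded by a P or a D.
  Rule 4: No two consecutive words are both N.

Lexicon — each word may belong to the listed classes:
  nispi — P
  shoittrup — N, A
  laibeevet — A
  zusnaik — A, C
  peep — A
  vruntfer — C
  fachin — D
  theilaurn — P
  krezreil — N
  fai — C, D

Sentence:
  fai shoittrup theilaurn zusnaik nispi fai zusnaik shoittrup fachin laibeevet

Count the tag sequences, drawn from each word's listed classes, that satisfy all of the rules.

10

Candidates per position — 1:fai {C,D}; 2:shoittrup {N,A}; 3:theilaurn {P}; 4:zusnaik {A,C}; 5:nispi {P}; 6:fai {C,D}; 7:zusnaik {A,C}; 8:shoittrup {N,A}; 9:fachin {D}; 10:laibeevet {A}.
There are 64 candidate sequences in total.
Checking each against the rules leaves 10 sequences.
Count = 10.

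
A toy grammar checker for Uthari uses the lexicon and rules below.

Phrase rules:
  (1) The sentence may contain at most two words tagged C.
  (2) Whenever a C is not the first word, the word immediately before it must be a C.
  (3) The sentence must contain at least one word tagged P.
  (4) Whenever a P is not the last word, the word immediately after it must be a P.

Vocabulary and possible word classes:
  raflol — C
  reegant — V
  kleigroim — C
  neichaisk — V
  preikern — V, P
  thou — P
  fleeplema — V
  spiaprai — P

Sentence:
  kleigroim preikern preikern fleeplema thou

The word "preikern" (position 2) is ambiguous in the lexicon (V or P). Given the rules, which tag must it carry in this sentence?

V

Candidates per position — 1:kleigroim {C}; 2:preikern {V,P}; 3:preikern {V,P}; 4:fleeplema {V}; 5:thou {P}.
Word 2 cannot be P — rule 4 would then fail for every completion. It is V.
Word 3 cannot be P — rule 4 would then fail for every completion. It is V.
So the tagging must be: C V V V P.
Check: rule 1 holds; rule 2 holds; rule 3 holds; rule 4 holds.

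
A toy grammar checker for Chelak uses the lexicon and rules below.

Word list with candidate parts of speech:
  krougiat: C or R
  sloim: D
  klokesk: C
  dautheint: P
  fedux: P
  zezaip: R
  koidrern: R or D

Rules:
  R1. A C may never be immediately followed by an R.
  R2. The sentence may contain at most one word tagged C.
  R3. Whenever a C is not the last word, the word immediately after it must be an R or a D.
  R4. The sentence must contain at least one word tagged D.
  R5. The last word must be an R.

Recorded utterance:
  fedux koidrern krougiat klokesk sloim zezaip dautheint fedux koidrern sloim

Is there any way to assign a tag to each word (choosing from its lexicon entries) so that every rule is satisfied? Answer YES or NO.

NO

Candidates per position — 1:fedux {P}; 2:koidrern {R,D}; 3:krougiat {C,R}; 4:klokesk {C}; 5:sloim {D}; 6:zezaip {R}; 7:dautheint {P}; 8:fedux {P}; 9:koidrern {R,D}; 10:sloim {D}.
Rule 5 cannot be satisfied by any choice of tags from the lexicon.
So there is no consistent tagging.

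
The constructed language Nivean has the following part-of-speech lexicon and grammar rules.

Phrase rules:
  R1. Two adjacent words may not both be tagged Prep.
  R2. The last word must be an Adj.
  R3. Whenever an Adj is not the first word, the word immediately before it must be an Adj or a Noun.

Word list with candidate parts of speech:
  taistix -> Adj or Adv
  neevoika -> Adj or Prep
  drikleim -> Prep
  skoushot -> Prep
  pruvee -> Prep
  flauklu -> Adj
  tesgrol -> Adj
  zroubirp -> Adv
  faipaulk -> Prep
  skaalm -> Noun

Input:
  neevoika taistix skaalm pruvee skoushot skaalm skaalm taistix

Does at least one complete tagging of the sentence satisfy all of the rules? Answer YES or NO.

NO

Candidates per position — 1:neevoika {Adj,Prep}; 2:taistix {Adj,Adv}; 3:skaalm {Noun}; 4:pruvee {Prep}; 5:skoushot {Prep}; 6:skaalm {Noun}; 7:skaalm {Noun}; 8:taistix {Adj,Adv}.
Rule 1 cannot be satisfied by any choice of tags from the lexicon.
So there is no consistent tagging.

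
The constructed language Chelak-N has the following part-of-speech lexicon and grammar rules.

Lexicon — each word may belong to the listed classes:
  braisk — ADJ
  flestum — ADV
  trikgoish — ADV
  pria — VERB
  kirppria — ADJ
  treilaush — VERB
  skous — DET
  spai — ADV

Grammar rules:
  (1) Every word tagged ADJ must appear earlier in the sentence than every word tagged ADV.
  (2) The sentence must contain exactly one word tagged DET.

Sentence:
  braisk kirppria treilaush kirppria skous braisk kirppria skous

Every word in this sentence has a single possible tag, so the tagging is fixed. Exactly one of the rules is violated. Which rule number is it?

Fixed tagging: ADJ ADJ VERB ADJ DET ADJ ADJ DET.
Checking each rule: R1 pass, R2 fail.
Only rule 2 fails.

2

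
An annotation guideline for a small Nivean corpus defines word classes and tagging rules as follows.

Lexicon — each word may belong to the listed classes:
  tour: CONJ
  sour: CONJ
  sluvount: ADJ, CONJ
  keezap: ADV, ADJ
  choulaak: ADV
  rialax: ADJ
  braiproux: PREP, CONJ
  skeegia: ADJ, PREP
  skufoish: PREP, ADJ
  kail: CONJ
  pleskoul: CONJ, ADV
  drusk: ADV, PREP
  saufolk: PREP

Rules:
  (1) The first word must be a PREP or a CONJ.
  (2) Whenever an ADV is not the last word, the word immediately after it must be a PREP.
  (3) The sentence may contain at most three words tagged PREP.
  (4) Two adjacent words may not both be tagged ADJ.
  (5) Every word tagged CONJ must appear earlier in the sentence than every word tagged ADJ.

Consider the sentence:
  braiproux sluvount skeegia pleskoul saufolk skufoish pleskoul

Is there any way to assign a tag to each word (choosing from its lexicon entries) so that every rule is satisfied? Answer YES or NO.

Candidates per position — 1:braiproux {PREP,CONJ}; 2:sluvount {ADJ,CONJ}; 3:skeegia {ADJ,PREP}; 4:pleskoul {CONJ,ADV}; 5:saufolk {PREP}; 6:skufoish {PREP,ADJ}; 7:pleskoul {CONJ,ADV}.
One satisfying assignment: CONJ CONJ ADJ ADV PREP ADJ ADV.
Checking: rule 1 ok; rule 2 ok; rule 3 ok; rule 4 ok; rule 5 ok.

YES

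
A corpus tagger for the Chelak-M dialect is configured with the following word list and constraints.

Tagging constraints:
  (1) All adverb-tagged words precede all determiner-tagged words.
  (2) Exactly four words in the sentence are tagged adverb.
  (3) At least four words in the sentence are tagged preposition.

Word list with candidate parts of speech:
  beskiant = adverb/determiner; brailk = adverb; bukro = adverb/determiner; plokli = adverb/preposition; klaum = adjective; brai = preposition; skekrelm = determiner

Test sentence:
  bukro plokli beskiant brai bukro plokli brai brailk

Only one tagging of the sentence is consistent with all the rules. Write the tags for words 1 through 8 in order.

adverb preposition adverb preposition adverb preposition preposition adverb

Candidates per position — 1:bukro {adverb,determiner}; 2:plokli {adverb,preposition}; 3:beskiant {adverb,determiner}; 4:brai {preposition}; 5:bukro {adverb,determiner}; 6:plokli {adverb,preposition}; 7:brai {preposition}; 8:brailk {adverb}.
If word 1 were determiner, no tagging could satisfy rule 1; so word 1 is adverb.
If word 2 were adverb, no tagging could satisfy rule 3; so word 2 is preposition.
If word 3 were determiner, no tagging could satisfy rule 1; so word 3 is adverb.
If word 5 were determiner, no tagging could satisfy rule 1; so word 5 is adverb.
If word 6 were adverb, no tagging could satisfy rule 2; so word 6 is preposition.
The only consistent sequence is: adverb preposition adverb preposition adverb preposition preposition adverb.
Check: rule 1 ok; rule 2 ok; rule 3 ok.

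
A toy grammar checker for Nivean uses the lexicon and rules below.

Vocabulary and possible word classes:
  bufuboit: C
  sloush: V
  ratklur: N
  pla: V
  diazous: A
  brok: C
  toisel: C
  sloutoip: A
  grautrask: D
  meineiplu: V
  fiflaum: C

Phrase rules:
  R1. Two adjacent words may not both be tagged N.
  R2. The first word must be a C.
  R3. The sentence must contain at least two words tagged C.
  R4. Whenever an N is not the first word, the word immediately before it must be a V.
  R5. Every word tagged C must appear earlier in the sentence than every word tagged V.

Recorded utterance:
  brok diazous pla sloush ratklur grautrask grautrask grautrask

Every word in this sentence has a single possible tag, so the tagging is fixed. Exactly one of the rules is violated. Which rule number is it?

3

Fixed tagging: C A V V N D D D.
Checking each rule: R1 ✓, R2 ✓, R3 ✗, R4 ✓, R5 ✓.
Only rule 3 fails.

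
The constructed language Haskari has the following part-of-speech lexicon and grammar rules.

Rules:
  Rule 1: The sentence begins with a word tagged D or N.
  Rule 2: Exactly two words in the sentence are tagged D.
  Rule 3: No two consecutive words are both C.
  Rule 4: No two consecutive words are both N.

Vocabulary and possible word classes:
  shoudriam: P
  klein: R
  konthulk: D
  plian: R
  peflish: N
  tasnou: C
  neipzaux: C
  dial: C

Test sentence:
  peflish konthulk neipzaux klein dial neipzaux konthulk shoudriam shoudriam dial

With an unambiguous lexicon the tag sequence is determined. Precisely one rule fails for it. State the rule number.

Fixed tagging: N D C R C C D P P C.
Applying the rules: R1 holds, R2 holds, R3 violated, R4 holds.
Only rule 3 fails.

3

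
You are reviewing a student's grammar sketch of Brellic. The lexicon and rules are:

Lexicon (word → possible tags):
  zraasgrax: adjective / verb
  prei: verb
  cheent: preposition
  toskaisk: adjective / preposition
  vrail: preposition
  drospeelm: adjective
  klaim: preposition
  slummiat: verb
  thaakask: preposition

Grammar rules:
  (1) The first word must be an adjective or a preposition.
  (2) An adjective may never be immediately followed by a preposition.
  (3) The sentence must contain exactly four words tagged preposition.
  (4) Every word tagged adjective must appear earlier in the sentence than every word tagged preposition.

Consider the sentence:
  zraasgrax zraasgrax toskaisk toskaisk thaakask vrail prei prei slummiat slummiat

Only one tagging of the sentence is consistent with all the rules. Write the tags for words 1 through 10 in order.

Candidates per position — 1:zraasgrax {adjective,verb}; 2:zraasgrax {adjective,verb}; 3:toskaisk {adjective,preposition}; 4:toskaisk {adjective,preposition}; 5:thaakask {preposition}; 6:vrail {preposition}; 7:prei {verb}; 8:prei {verb}; 9:slummiat {verb}; 10:slummiat {verb}.
At position 1, choosing verb makes rule 1 impossible to satisfy; hence adjective.
At position 2, choosing adjective makes rule 2 impossible to satisfy; hence verb.
At position 3, choosing adjective makes rule 2 impossible to satisfy; hence preposition.
At position 4, choosing adjective makes rule 2 impossible to satisfy; hence preposition.
The only consistent sequence is: adjective verb preposition preposition preposition preposition verb verb verb verb.
Checking: rule 1 ok; rule 2 ok; rule 3 ok; rule 4 ok.

adjective verb preposition preposition preposition preposition verb verb verb verb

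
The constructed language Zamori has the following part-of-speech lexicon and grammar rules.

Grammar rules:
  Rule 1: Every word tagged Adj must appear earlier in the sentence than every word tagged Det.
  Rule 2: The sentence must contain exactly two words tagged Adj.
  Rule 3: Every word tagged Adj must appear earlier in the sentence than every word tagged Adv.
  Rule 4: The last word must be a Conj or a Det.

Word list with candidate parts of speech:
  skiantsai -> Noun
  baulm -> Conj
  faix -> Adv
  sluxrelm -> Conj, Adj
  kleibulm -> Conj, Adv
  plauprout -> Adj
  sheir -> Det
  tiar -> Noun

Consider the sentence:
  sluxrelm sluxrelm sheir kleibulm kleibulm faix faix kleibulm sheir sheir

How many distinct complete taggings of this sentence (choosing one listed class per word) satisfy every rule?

Candidates per position — 1:sluxrelm {Conj,Adj}; 2:sluxrelm {Conj,Adj}; 3:sheir {Det}; 4:kleibulm {Conj,Adv}; 5:kleibulm {Conj,Adv}; 6:faix {Adv}; 7:faix {Adv}; 8:kleibulm {Conj,Adv}; 9:sheir {Det}; 10:sheir {Det}.
There are 32 candidate sequences in total.
Checking each against the rules leaves 8 sequences.
Count = 8.

8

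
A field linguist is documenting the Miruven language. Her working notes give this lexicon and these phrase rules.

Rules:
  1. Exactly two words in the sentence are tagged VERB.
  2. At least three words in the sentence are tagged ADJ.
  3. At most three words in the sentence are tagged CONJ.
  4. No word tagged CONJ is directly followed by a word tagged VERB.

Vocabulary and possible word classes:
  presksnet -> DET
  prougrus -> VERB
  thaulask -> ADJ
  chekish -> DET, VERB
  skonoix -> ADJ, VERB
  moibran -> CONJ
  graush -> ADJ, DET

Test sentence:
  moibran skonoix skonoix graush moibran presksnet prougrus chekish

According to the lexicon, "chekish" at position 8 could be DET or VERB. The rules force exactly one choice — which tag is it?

VERB

Candidates per position — 1:moibran {CONJ}; 2:skonoix {ADJ,VERB}; 3:skonoix {ADJ,VERB}; 4:graush {ADJ,DET}; 5:moibran {CONJ}; 6:presksnet {DET}; 7:prougrus {VERB}; 8:chekish {DET,VERB}.
Position 2: tagging it VERB would leave rule 2 unsatisfiable, so it must be ADJ.
Position 3: tagging it VERB would leave rule 2 unsatisfiable, so it must be ADJ.
Position 4: tagging it DET would leave rule 2 unsatisfiable, so it must be ADJ.
Position 8: tagging it DET would leave rule 1 unsatisfiable, so it must be VERB.
The only consistent sequence is: CONJ ADJ ADJ ADJ CONJ DET VERB VERB.
Checking: rule 1 satisfied; rule 2 satisfied; rule 3 satisfied; rule 4 satisfied.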